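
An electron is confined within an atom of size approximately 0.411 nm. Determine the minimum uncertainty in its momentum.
1.283 × 10^-25 kg·m/s

Using the Heisenberg uncertainty principle:
ΔxΔp ≥ ℏ/2

With Δx ≈ L = 4.110e-10 m (the confinement size):
Δp_min = ℏ/(2Δx)
Δp_min = (1.055e-34 J·s) / (2 × 4.110e-10 m)
Δp_min = 1.283e-25 kg·m/s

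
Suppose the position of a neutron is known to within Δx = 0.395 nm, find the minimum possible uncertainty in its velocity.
79.699 m/s

Using the Heisenberg uncertainty principle and Δp = mΔv:
ΔxΔp ≥ ℏ/2
Δx(mΔv) ≥ ℏ/2

The minimum uncertainty in velocity is:
Δv_min = ℏ/(2mΔx)
Δv_min = (1.055e-34 J·s) / (2 × 1.675e-27 kg × 3.950e-10 m)
Δv_min = 7.970e+01 m/s = 79.699 m/s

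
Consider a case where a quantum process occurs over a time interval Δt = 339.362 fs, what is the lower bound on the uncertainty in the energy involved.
969.779 μeV

Using the energy-time uncertainty principle:
ΔEΔt ≥ ℏ/2

The minimum uncertainty in energy is:
ΔE_min = ℏ/(2Δt)
ΔE_min = (1.055e-34 J·s) / (2 × 3.394e-13 s)
ΔE_min = 1.554e-22 J = 969.779 μeV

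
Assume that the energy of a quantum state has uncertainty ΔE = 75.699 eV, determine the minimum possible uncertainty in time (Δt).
4.348 as

Using the energy-time uncertainty principle:
ΔEΔt ≥ ℏ/2

The minimum uncertainty in time is:
Δt_min = ℏ/(2ΔE)
Δt_min = (1.055e-34 J·s) / (2 × 1.213e-17 J)
Δt_min = 4.348e-18 s = 4.348 as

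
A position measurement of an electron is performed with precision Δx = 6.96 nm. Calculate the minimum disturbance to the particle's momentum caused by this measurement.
7.576 × 10^-27 kg·m/s

The uncertainty principle implies that measuring position disturbs momentum:
ΔxΔp ≥ ℏ/2

When we measure position with precision Δx, we necessarily introduce a momentum uncertainty:
Δp ≥ ℏ/(2Δx)
Δp_min = (1.055e-34 J·s) / (2 × 6.960e-09 m)
Δp_min = 7.576e-27 kg·m/s

The more precisely we measure position, the greater the momentum disturbance.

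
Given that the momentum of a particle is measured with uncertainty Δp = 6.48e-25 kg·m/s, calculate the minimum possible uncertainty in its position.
81.371 pm

Using the Heisenberg uncertainty principle:
ΔxΔp ≥ ℏ/2

The minimum uncertainty in position is:
Δx_min = ℏ/(2Δp)
Δx_min = (1.055e-34 J·s) / (2 × 6.480e-25 kg·m/s)
Δx_min = 8.137e-11 m = 81.371 pm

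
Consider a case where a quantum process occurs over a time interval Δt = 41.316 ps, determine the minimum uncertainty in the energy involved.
7.966 μeV

Using the energy-time uncertainty principle:
ΔEΔt ≥ ℏ/2

The minimum uncertainty in energy is:
ΔE_min = ℏ/(2Δt)
ΔE_min = (1.055e-34 J·s) / (2 × 4.132e-11 s)
ΔE_min = 1.276e-24 J = 7.966 μeV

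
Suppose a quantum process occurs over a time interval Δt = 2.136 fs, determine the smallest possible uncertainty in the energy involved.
154.076 meV

Using the energy-time uncertainty principle:
ΔEΔt ≥ ℏ/2

The minimum uncertainty in energy is:
ΔE_min = ℏ/(2Δt)
ΔE_min = (1.055e-34 J·s) / (2 × 2.136e-15 s)
ΔE_min = 2.469e-20 J = 154.076 meV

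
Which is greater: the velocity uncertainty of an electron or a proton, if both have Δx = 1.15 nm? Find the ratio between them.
The electron has the larger minimum velocity uncertainty, by a ratio of 1836.2.

For both particles, Δp_min = ℏ/(2Δx) = 4.585e-26 kg·m/s (same for both).

The velocity uncertainty is Δv = Δp/m:
- electron: Δv = 4.585e-26 / 9.109e-31 = 5.033e+04 m/s = 50.334 km/s
- proton: Δv = 4.585e-26 / 1.673e-27 = 2.741e+01 m/s = 27.413 m/s

Ratio: 5.033e+04 / 2.741e+01 = 1836.2

The lighter particle has larger velocity uncertainty because Δv ∝ 1/m.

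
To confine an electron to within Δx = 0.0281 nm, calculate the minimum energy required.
12.063 eV

Localizing a particle requires giving it sufficient momentum uncertainty:

1. From uncertainty principle: Δp ≥ ℏ/(2Δx)
   Δp_min = (1.055e-34 J·s) / (2 × 2.810e-11 m)
   Δp_min = 1.876e-24 kg·m/s

2. This momentum uncertainty corresponds to kinetic energy:
   KE ≈ (Δp)²/(2m) = (1.876e-24)²/(2 × 9.109e-31 kg)
   KE = 1.933e-18 J = 12.063 eV

Tighter localization requires more energy.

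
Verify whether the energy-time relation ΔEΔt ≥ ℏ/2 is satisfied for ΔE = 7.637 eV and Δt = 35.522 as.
No, it violates the uncertainty relation.

Calculate the product ΔEΔt:
ΔE = 7.637 eV = 1.224e-18 J
ΔEΔt = (1.224e-18 J) × (3.552e-17 s)
ΔEΔt = 4.346e-35 J·s

Compare to the minimum allowed value ℏ/2:
ℏ/2 = 5.273e-35 J·s

Since ΔEΔt = 4.346e-35 J·s < 5.273e-35 J·s = ℏ/2,
this violates the uncertainty relation.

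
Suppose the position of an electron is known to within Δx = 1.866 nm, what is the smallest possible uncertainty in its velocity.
31.020 km/s

Using the Heisenberg uncertainty principle and Δp = mΔv:
ΔxΔp ≥ ℏ/2
Δx(mΔv) ≥ ℏ/2

The minimum uncertainty in velocity is:
Δv_min = ℏ/(2mΔx)
Δv_min = (1.055e-34 J·s) / (2 × 9.109e-31 kg × 1.866e-09 m)
Δv_min = 3.102e+04 m/s = 31.020 km/s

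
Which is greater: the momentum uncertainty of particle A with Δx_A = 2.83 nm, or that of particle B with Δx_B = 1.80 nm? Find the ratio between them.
Particle B has the larger minimum momentum uncertainty, by a factor of 1.57.

For each particle, the minimum momentum uncertainty is Δp_min = ℏ/(2Δx):

Particle A: Δp_A = ℏ/(2×2.830e-09 m) = 1.863e-26 kg·m/s
Particle B: Δp_B = ℏ/(2×1.800e-09 m) = 2.929e-26 kg·m/s

Ratio: Δp_B/Δp_A = 1.57

Since Δp_min ∝ 1/Δx, the particle with smaller position uncertainty (B) has larger momentum uncertainty.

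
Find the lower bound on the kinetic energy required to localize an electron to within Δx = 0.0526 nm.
3.443 eV

Localizing a particle requires giving it sufficient momentum uncertainty:

1. From uncertainty principle: Δp ≥ ℏ/(2Δx)
   Δp_min = (1.055e-34 J·s) / (2 × 5.260e-11 m)
   Δp_min = 1.002e-24 kg·m/s

2. This momentum uncertainty corresponds to kinetic energy:
   KE ≈ (Δp)²/(2m) = (1.002e-24)²/(2 × 9.109e-31 kg)
   KE = 5.516e-19 J = 3.443 eV

Tighter localization requires more energy.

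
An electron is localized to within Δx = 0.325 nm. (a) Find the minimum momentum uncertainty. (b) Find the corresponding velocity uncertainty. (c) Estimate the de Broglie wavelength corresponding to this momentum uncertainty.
(a) Δp_min = 1.622 × 10^-25 kg·m/s
(b) Δv_min = 178.104 km/s
(c) λ_dB = 4.084 nm

Step-by-step:

(a) From the uncertainty principle:
Δp_min = ℏ/(2Δx) = (1.055e-34 J·s)/(2 × 3.250e-10 m) = 1.622e-25 kg·m/s

(b) The velocity uncertainty:
Δv = Δp/m = (1.622e-25 kg·m/s)/(9.109e-31 kg) = 1.781e+05 m/s = 178.104 km/s

(c) The de Broglie wavelength for this momentum:
λ = h/p = (6.626e-34 J·s)/(1.622e-25 kg·m/s) = 4.084e-09 m = 4.084 nm

Note: The de Broglie wavelength is comparable to the localization size, as expected from wave-particle duality.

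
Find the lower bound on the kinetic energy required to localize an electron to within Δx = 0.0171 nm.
32.574 eV

Localizing a particle requires giving it sufficient momentum uncertainty:

1. From uncertainty principle: Δp ≥ ℏ/(2Δx)
   Δp_min = (1.055e-34 J·s) / (2 × 1.710e-11 m)
   Δp_min = 3.084e-24 kg·m/s

2. This momentum uncertainty corresponds to kinetic energy:
   KE ≈ (Δp)²/(2m) = (3.084e-24)²/(2 × 9.109e-31 kg)
   KE = 5.219e-18 J = 32.574 eV

Tighter localization requires more energy.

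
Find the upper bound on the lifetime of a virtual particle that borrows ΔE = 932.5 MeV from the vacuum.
3.529 × 10^-25 s

Using the energy-time uncertainty principle:
ΔEΔt ≥ ℏ/2

For a virtual particle borrowing energy ΔE, the maximum lifetime is:
Δt_max = ℏ/(2ΔE)

Converting energy:
ΔE = 932.5 MeV = 1.494e-10 J

Δt_max = (1.055e-34 J·s) / (2 × 1.494e-10 J)
Δt_max = 3.529e-25 s = 3.529 × 10^-25 s

Virtual particles with higher borrowed energy exist for shorter times.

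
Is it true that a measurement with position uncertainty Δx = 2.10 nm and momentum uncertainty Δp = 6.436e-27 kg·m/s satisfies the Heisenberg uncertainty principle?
No, it violates the uncertainty principle (impossible measurement).

Calculate the product ΔxΔp:
ΔxΔp = (2.100e-09 m) × (6.436e-27 kg·m/s)
ΔxΔp = 1.352e-35 J·s

Compare to the minimum allowed value ℏ/2:
ℏ/2 = 5.273e-35 J·s

Since ΔxΔp = 1.352e-35 J·s < 5.273e-35 J·s = ℏ/2,
the measurement violates the uncertainty principle.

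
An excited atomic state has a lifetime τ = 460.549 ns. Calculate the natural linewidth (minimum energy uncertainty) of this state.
714.595 peV

Using the energy-time uncertainty principle:
ΔEΔt ≥ ℏ/2

The lifetime τ represents the time uncertainty Δt.
The natural linewidth (minimum energy uncertainty) is:

ΔE = ℏ/(2τ)
ΔE = (1.055e-34 J·s) / (2 × 4.605e-07 s)
ΔE = 1.145e-28 J = 714.595 peV

This natural linewidth limits the precision of spectroscopic measurements.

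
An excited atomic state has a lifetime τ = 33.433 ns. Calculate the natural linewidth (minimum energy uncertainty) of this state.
9.844 neV

Using the energy-time uncertainty principle:
ΔEΔt ≥ ℏ/2

The lifetime τ represents the time uncertainty Δt.
The natural linewidth (minimum energy uncertainty) is:

ΔE = ℏ/(2τ)
ΔE = (1.055e-34 J·s) / (2 × 3.343e-08 s)
ΔE = 1.577e-27 J = 9.844 neV

This natural linewidth limits the precision of spectroscopic measurements.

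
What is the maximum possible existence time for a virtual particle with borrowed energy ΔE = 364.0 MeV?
9.041 × 10^-25 s

Using the energy-time uncertainty principle:
ΔEΔt ≥ ℏ/2

For a virtual particle borrowing energy ΔE, the maximum lifetime is:
Δt_max = ℏ/(2ΔE)

Converting energy:
ΔE = 364.0 MeV = 5.832e-11 J

Δt_max = (1.055e-34 J·s) / (2 × 5.832e-11 J)
Δt_max = 9.041e-25 s = 9.041 × 10^-25 s

Virtual particles with higher borrowed energy exist for shorter times.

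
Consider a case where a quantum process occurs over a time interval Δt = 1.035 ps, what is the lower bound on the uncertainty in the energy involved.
317.977 μeV

Using the energy-time uncertainty principle:
ΔEΔt ≥ ℏ/2

The minimum uncertainty in energy is:
ΔE_min = ℏ/(2Δt)
ΔE_min = (1.055e-34 J·s) / (2 × 1.035e-12 s)
ΔE_min = 5.095e-23 J = 317.977 μeV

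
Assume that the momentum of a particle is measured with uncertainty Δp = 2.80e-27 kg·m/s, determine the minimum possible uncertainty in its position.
18.832 nm

Using the Heisenberg uncertainty principle:
ΔxΔp ≥ ℏ/2

The minimum uncertainty in position is:
Δx_min = ℏ/(2Δp)
Δx_min = (1.055e-34 J·s) / (2 × 2.800e-27 kg·m/s)
Δx_min = 1.883e-08 m = 18.832 nm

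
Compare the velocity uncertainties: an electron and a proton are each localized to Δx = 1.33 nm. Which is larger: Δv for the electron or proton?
The electron has the larger minimum velocity uncertainty, by a ratio of 1836.2.

For both particles, Δp_min = ℏ/(2Δx) = 3.965e-26 kg·m/s (same for both).

The velocity uncertainty is Δv = Δp/m:
- electron: Δv = 3.965e-26 / 9.109e-31 = 4.352e+04 m/s = 43.522 km/s
- proton: Δv = 3.965e-26 / 1.673e-27 = 2.370e+01 m/s = 23.703 m/s

Ratio: 4.352e+04 / 2.370e+01 = 1836.2

The lighter particle has larger velocity uncertainty because Δv ∝ 1/m.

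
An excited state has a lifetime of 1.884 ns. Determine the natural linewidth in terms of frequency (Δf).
42.239 MHz

Using the energy-time uncertainty principle and E = hf:
ΔEΔt ≥ ℏ/2
hΔf·Δt ≥ ℏ/2

The minimum frequency uncertainty is:
Δf = ℏ/(2hτ) = 1/(4πτ)
Δf = 1/(4π × 1.884e-09 s)
Δf = 4.224e+07 Hz = 42.239 MHz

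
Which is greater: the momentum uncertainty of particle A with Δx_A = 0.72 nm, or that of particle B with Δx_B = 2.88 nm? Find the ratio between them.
Particle A has the larger minimum momentum uncertainty, by a factor of 4.00.

For each particle, the minimum momentum uncertainty is Δp_min = ℏ/(2Δx):

Particle A: Δp_A = ℏ/(2×7.200e-10 m) = 7.323e-26 kg·m/s
Particle B: Δp_B = ℏ/(2×2.880e-09 m) = 1.831e-26 kg·m/s

Ratio: Δp_A/Δp_B = 4.00

Since Δp_min ∝ 1/Δx, the particle with smaller position uncertainty (A) has larger momentum uncertainty.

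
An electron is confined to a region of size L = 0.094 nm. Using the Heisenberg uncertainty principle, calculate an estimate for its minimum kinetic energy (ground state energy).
1.078 eV

Using the uncertainty principle to estimate ground state energy:

1. The position uncertainty is approximately the confinement size:
   Δx ≈ L = 9.400e-11 m

2. From ΔxΔp ≥ ℏ/2, the minimum momentum uncertainty is:
   Δp ≈ ℏ/(2L) = 5.609e-25 kg·m/s

3. The kinetic energy is approximately:
   KE ≈ (Δp)²/(2m) = (5.609e-25)²/(2 × 9.109e-31 kg)
   KE ≈ 1.727e-19 J = 1.078 eV

This is an order-of-magnitude estimate of the ground state energy.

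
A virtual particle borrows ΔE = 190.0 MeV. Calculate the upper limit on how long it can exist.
1.732 ys

Using the energy-time uncertainty principle:
ΔEΔt ≥ ℏ/2

For a virtual particle borrowing energy ΔE, the maximum lifetime is:
Δt_max = ℏ/(2ΔE)

Converting energy:
ΔE = 190.0 MeV = 3.044e-11 J

Δt_max = (1.055e-34 J·s) / (2 × 3.044e-11 J)
Δt_max = 1.732e-24 s = 1.732 ys

Virtual particles with higher borrowed energy exist for shorter times.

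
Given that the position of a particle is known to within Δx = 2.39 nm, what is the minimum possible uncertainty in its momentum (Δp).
2.206 × 10^-26 kg·m/s

Using the Heisenberg uncertainty principle:
ΔxΔp ≥ ℏ/2

The minimum uncertainty in momentum is:
Δp_min = ℏ/(2Δx)
Δp_min = (1.055e-34 J·s) / (2 × 2.390e-09 m)
Δp_min = 2.206e-26 kg·m/s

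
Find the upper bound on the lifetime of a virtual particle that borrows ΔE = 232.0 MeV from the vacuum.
1.419 ys

Using the energy-time uncertainty principle:
ΔEΔt ≥ ℏ/2

For a virtual particle borrowing energy ΔE, the maximum lifetime is:
Δt_max = ℏ/(2ΔE)

Converting energy:
ΔE = 232.0 MeV = 3.717e-11 J

Δt_max = (1.055e-34 J·s) / (2 × 3.717e-11 J)
Δt_max = 1.419e-24 s = 1.419 ys

Virtual particles with higher borrowed energy exist for shorter times.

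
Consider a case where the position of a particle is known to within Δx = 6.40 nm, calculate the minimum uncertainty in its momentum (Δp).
8.239 × 10^-27 kg·m/s

Using the Heisenberg uncertainty principle:
ΔxΔp ≥ ℏ/2

The minimum uncertainty in momentum is:
Δp_min = ℏ/(2Δx)
Δp_min = (1.055e-34 J·s) / (2 × 6.400e-09 m)
Δp_min = 8.239e-27 kg·m/s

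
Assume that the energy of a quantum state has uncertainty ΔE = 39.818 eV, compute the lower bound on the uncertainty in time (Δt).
8.265 as

Using the energy-time uncertainty principle:
ΔEΔt ≥ ℏ/2

The minimum uncertainty in time is:
Δt_min = ℏ/(2ΔE)
Δt_min = (1.055e-34 J·s) / (2 × 6.380e-18 J)
Δt_min = 8.265e-18 s = 8.265 as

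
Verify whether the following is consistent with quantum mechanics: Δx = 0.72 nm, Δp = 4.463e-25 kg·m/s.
Yes, it satisfies the uncertainty principle.

Calculate the product ΔxΔp:
ΔxΔp = (7.200e-10 m) × (4.463e-25 kg·m/s)
ΔxΔp = 3.213e-34 J·s

Compare to the minimum allowed value ℏ/2:
ℏ/2 = 5.273e-35 J·s

Since ΔxΔp = 3.213e-34 J·s ≥ 5.273e-35 J·s = ℏ/2,
the measurement satisfies the uncertainty principle.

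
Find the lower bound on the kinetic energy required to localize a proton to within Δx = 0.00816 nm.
77.907 meV

Localizing a particle requires giving it sufficient momentum uncertainty:

1. From uncertainty principle: Δp ≥ ℏ/(2Δx)
   Δp_min = (1.055e-34 J·s) / (2 × 8.160e-12 m)
   Δp_min = 6.462e-24 kg·m/s

2. This momentum uncertainty corresponds to kinetic energy:
   KE ≈ (Δp)²/(2m) = (6.462e-24)²/(2 × 1.673e-27 kg)
   KE = 1.248e-20 J = 77.907 meV

Tighter localization requires more energy.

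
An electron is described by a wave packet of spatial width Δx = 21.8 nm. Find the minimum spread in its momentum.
2.419 × 10^-27 kg·m/s

For a wave packet, the spatial width Δx and momentum spread Δp are related by the uncertainty principle:
ΔxΔp ≥ ℏ/2

The minimum momentum spread is:
Δp_min = ℏ/(2Δx)
Δp_min = (1.055e-34 J·s) / (2 × 2.180e-08 m)
Δp_min = 2.419e-27 kg·m/s

A wave packet cannot have both a well-defined position and well-defined momentum.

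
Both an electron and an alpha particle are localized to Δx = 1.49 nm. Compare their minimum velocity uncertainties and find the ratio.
The electron has the larger minimum velocity uncertainty, by a ratio of 7294.3.

For both particles, Δp_min = ℏ/(2Δx) = 3.539e-26 kg·m/s (same for both).

The velocity uncertainty is Δv = Δp/m:
- electron: Δv = 3.539e-26 / 9.109e-31 = 3.885e+04 m/s = 38.848 km/s
- alpha particle: Δv = 3.539e-26 / 6.645e-27 = 5.326e+00 m/s = 5.326 m/s

Ratio: 3.885e+04 / 5.326e+00 = 7294.3

The lighter particle has larger velocity uncertainty because Δv ∝ 1/m.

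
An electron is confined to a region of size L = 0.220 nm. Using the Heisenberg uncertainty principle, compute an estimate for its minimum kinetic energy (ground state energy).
196.797 meV

Using the uncertainty principle to estimate ground state energy:

1. The position uncertainty is approximately the confinement size:
   Δx ≈ L = 2.200e-10 m

2. From ΔxΔp ≥ ℏ/2, the minimum momentum uncertainty is:
   Δp ≈ ℏ/(2L) = 2.397e-25 kg·m/s

3. The kinetic energy is approximately:
   KE ≈ (Δp)²/(2m) = (2.397e-25)²/(2 × 9.109e-31 kg)
   KE ≈ 3.153e-20 J = 196.797 meV

This is an order-of-magnitude estimate of the ground state energy.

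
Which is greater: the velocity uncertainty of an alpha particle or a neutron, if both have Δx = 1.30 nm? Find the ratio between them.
The neutron has the larger minimum velocity uncertainty, by a ratio of 4.0.

For both particles, Δp_min = ℏ/(2Δx) = 4.056e-26 kg·m/s (same for both).

The velocity uncertainty is Δv = Δp/m:
- alpha particle: Δv = 4.056e-26 / 6.645e-27 = 6.104e+00 m/s = 6.104 m/s
- neutron: Δv = 4.056e-26 / 1.675e-27 = 2.422e+01 m/s = 24.216 m/s

Ratio: 2.422e+01 / 6.104e+00 = 4.0

The lighter particle has larger velocity uncertainty because Δv ∝ 1/m.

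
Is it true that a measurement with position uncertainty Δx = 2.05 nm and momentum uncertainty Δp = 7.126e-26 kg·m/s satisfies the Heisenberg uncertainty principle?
Yes, it satisfies the uncertainty principle.

Calculate the product ΔxΔp:
ΔxΔp = (2.050e-09 m) × (7.126e-26 kg·m/s)
ΔxΔp = 1.461e-34 J·s

Compare to the minimum allowed value ℏ/2:
ℏ/2 = 5.273e-35 J·s

Since ΔxΔp = 1.461e-34 J·s ≥ 5.273e-35 J·s = ℏ/2,
the measurement satisfies the uncertainty principle.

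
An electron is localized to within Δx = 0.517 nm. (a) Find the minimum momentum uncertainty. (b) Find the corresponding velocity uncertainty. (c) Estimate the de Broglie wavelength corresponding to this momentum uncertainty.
(a) Δp_min = 1.020 × 10^-25 kg·m/s
(b) Δv_min = 111.961 km/s
(c) λ_dB = 6.497 nm

Step-by-step:

(a) From the uncertainty principle:
Δp_min = ℏ/(2Δx) = (1.055e-34 J·s)/(2 × 5.170e-10 m) = 1.020e-25 kg·m/s

(b) The velocity uncertainty:
Δv = Δp/m = (1.020e-25 kg·m/s)/(9.109e-31 kg) = 1.120e+05 m/s = 111.961 km/s

(c) The de Broglie wavelength for this momentum:
λ = h/p = (6.626e-34 J·s)/(1.020e-25 kg·m/s) = 6.497e-09 m = 6.497 nm

Note: The de Broglie wavelength is comparable to the localization size, as expected from wave-particle duality.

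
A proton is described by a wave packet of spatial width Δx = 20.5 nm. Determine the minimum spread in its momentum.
2.572 × 10^-27 kg·m/s

For a wave packet, the spatial width Δx and momentum spread Δp are related by the uncertainty principle:
ΔxΔp ≥ ℏ/2

The minimum momentum spread is:
Δp_min = ℏ/(2Δx)
Δp_min = (1.055e-34 J·s) / (2 × 2.050e-08 m)
Δp_min = 2.572e-27 kg·m/s

A wave packet cannot have both a well-defined position and well-defined momentum.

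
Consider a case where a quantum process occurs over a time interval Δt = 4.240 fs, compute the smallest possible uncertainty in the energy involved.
77.619 meV

Using the energy-time uncertainty principle:
ΔEΔt ≥ ℏ/2

The minimum uncertainty in energy is:
ΔE_min = ℏ/(2Δt)
ΔE_min = (1.055e-34 J·s) / (2 × 4.240e-15 s)
ΔE_min = 1.244e-20 J = 77.619 meV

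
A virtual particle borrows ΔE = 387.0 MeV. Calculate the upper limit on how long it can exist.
8.504 × 10^-25 s

Using the energy-time uncertainty principle:
ΔEΔt ≥ ℏ/2

For a virtual particle borrowing energy ΔE, the maximum lifetime is:
Δt_max = ℏ/(2ΔE)

Converting energy:
ΔE = 387.0 MeV = 6.200e-11 J

Δt_max = (1.055e-34 J·s) / (2 × 6.200e-11 J)
Δt_max = 8.504e-25 s = 8.504 × 10^-25 s

Virtual particles with higher borrowed energy exist for shorter times.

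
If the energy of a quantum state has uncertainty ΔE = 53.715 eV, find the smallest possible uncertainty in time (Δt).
6.127 as

Using the energy-time uncertainty principle:
ΔEΔt ≥ ℏ/2

The minimum uncertainty in time is:
Δt_min = ℏ/(2ΔE)
Δt_min = (1.055e-34 J·s) / (2 × 8.606e-18 J)
Δt_min = 6.127e-18 s = 6.127 as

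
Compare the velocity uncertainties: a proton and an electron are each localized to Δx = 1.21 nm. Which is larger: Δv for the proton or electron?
The electron has the larger minimum velocity uncertainty, by a ratio of 1836.2.

For both particles, Δp_min = ℏ/(2Δx) = 4.358e-26 kg·m/s (same for both).

The velocity uncertainty is Δv = Δp/m:
- proton: Δv = 4.358e-26 / 1.673e-27 = 2.605e+01 m/s = 26.053 m/s
- electron: Δv = 4.358e-26 / 9.109e-31 = 4.784e+04 m/s = 47.838 km/s

Ratio: 4.784e+04 / 2.605e+01 = 1836.2

The lighter particle has larger velocity uncertainty because Δv ∝ 1/m.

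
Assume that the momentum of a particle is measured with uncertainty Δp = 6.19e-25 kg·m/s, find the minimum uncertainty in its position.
85.184 pm

Using the Heisenberg uncertainty principle:
ΔxΔp ≥ ℏ/2

The minimum uncertainty in position is:
Δx_min = ℏ/(2Δp)
Δx_min = (1.055e-34 J·s) / (2 × 6.190e-25 kg·m/s)
Δx_min = 8.518e-11 m = 85.184 pm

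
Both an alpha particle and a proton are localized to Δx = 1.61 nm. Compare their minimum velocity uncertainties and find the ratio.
The proton has the larger minimum velocity uncertainty, by a ratio of 4.0.

For both particles, Δp_min = ℏ/(2Δx) = 3.275e-26 kg·m/s (same for both).

The velocity uncertainty is Δv = Δp/m:
- alpha particle: Δv = 3.275e-26 / 6.645e-27 = 4.929e+00 m/s = 4.929 m/s
- proton: Δv = 3.275e-26 / 1.673e-27 = 1.958e+01 m/s = 19.580 m/s

Ratio: 1.958e+01 / 4.929e+00 = 4.0

The lighter particle has larger velocity uncertainty because Δv ∝ 1/m.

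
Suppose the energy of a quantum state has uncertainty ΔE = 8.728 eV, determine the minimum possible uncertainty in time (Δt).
37.707 as

Using the energy-time uncertainty principle:
ΔEΔt ≥ ℏ/2

The minimum uncertainty in time is:
Δt_min = ℏ/(2ΔE)
Δt_min = (1.055e-34 J·s) / (2 × 1.398e-18 J)
Δt_min = 3.771e-17 s = 37.707 as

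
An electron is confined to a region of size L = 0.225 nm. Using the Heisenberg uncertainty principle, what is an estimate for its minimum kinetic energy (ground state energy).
188.147 meV

Using the uncertainty principle to estimate ground state energy:

1. The position uncertainty is approximately the confinement size:
   Δx ≈ L = 2.250e-10 m

2. From ΔxΔp ≥ ℏ/2, the minimum momentum uncertainty is:
   Δp ≈ ℏ/(2L) = 2.343e-25 kg·m/s

3. The kinetic energy is approximately:
   KE ≈ (Δp)²/(2m) = (2.343e-25)²/(2 × 9.109e-31 kg)
   KE ≈ 3.014e-20 J = 188.147 meV

This is an order-of-magnitude estimate of the ground state energy.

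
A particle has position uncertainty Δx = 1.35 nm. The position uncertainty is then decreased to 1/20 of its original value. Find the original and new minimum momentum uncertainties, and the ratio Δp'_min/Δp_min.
Original Δp_min = 3.906 × 10^-26 kg·m/s; new Δp'_min = 7.812 × 10^-25 kg·m/s; ratio Δp'_min/Δp_min = 20.

From the uncertainty principle ΔxΔp ≥ ℏ/2, the minimum momentum uncertainty is Δp_min = ℏ/(2Δx).

Original (Δx = 1.35 nm = 1.350e-09 m):
Δp_min = (1.055e-34 J·s)/(2 × 1.350e-09 m) = 3.906e-26 kg·m/s

When Δx → (1/20)Δx:
Δp'_min = ℏ/(2 × (1/20)Δx) = 20 × ℏ/(2Δx) = 20 × Δp_min
Δp'_min = 20 × 3.906e-26 kg·m/s = 7.812e-25 kg·m/s

Since Δp_min ∝ 1/Δx, when Δx is decreased to 1/20 of its original value, Δp_min increases to 20 times its original value.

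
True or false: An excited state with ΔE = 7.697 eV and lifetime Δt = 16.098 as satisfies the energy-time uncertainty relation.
No, it violates the uncertainty relation.

Calculate the product ΔEΔt:
ΔE = 7.697 eV = 1.233e-18 J
ΔEΔt = (1.233e-18 J) × (1.610e-17 s)
ΔEΔt = 1.985e-35 J·s

Compare to the minimum allowed value ℏ/2:
ℏ/2 = 5.273e-35 J·s

Since ΔEΔt = 1.985e-35 J·s < 5.273e-35 J·s = ℏ/2,
this violates the uncertainty relation.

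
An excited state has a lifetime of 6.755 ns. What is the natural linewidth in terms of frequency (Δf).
11.781 MHz

Using the energy-time uncertainty principle and E = hf:
ΔEΔt ≥ ℏ/2
hΔf·Δt ≥ ℏ/2

The minimum frequency uncertainty is:
Δf = ℏ/(2hτ) = 1/(4πτ)
Δf = 1/(4π × 6.755e-09 s)
Δf = 1.178e+07 Hz = 11.781 MHz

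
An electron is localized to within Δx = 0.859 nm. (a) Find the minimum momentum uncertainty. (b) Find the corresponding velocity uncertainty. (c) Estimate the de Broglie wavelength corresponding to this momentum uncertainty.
(a) Δp_min = 6.138 × 10^-26 kg·m/s
(b) Δv_min = 67.385 km/s
(c) λ_dB = 10.795 nm

Step-by-step:

(a) From the uncertainty principle:
Δp_min = ℏ/(2Δx) = (1.055e-34 J·s)/(2 × 8.590e-10 m) = 6.138e-26 kg·m/s

(b) The velocity uncertainty:
Δv = Δp/m = (6.138e-26 kg·m/s)/(9.109e-31 kg) = 6.739e+04 m/s = 67.385 km/s

(c) The de Broglie wavelength for this momentum:
λ = h/p = (6.626e-34 J·s)/(6.138e-26 kg·m/s) = 1.079e-08 m = 10.795 nm

Note: The de Broglie wavelength is comparable to the localization size, as expected from wave-particle duality.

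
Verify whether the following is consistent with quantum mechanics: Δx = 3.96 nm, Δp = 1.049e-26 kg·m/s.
No, it violates the uncertainty principle (impossible measurement).

Calculate the product ΔxΔp:
ΔxΔp = (3.960e-09 m) × (1.049e-26 kg·m/s)
ΔxΔp = 4.154e-35 J·s

Compare to the minimum allowed value ℏ/2:
ℏ/2 = 5.273e-35 J·s

Since ΔxΔp = 4.154e-35 J·s < 5.273e-35 J·s = ℏ/2,
the measurement violates the uncertainty principle.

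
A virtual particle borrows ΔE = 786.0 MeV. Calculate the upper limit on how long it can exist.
4.187 × 10^-25 s

Using the energy-time uncertainty principle:
ΔEΔt ≥ ℏ/2

For a virtual particle borrowing energy ΔE, the maximum lifetime is:
Δt_max = ℏ/(2ΔE)

Converting energy:
ΔE = 786.0 MeV = 1.259e-10 J

Δt_max = (1.055e-34 J·s) / (2 × 1.259e-10 J)
Δt_max = 4.187e-25 s = 4.187 × 10^-25 s

Virtual particles with higher borrowed energy exist for shorter times.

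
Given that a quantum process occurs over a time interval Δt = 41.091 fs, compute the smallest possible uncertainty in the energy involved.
8.009 meV

Using the energy-time uncertainty principle:
ΔEΔt ≥ ℏ/2

The minimum uncertainty in energy is:
ΔE_min = ℏ/(2Δt)
ΔE_min = (1.055e-34 J·s) / (2 × 4.109e-14 s)
ΔE_min = 1.283e-21 J = 8.009 meV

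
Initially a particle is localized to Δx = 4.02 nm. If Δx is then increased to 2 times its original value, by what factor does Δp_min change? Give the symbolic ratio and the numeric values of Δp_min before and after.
Original Δp_min = 1.312 × 10^-26 kg·m/s; new Δp'_min = 6.558 × 10^-27 kg·m/s; ratio Δp'_min/Δp_min = 1/2.

From the uncertainty principle ΔxΔp ≥ ℏ/2, the minimum momentum uncertainty is Δp_min = ℏ/(2Δx).

Original (Δx = 4.02 nm = 4.020e-09 m):
Δp_min = (1.055e-34 J·s)/(2 × 4.020e-09 m) = 1.312e-26 kg·m/s

When Δx → 2Δx:
Δp'_min = ℏ/(2 × 2Δx) = (1/2) × ℏ/(2Δx) = (1/2) × Δp_min
Δp'_min = 1/2 × 1.312e-26 kg·m/s = 6.558e-27 kg·m/s

Since Δp_min ∝ 1/Δx, when Δx is increased to 2 times its original value, Δp_min decreases to 1/2 of its original value.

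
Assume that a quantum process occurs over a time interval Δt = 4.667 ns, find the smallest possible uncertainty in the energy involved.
70.518 neV

Using the energy-time uncertainty principle:
ΔEΔt ≥ ℏ/2

The minimum uncertainty in energy is:
ΔE_min = ℏ/(2Δt)
ΔE_min = (1.055e-34 J·s) / (2 × 4.667e-09 s)
ΔE_min = 1.130e-26 J = 70.518 neV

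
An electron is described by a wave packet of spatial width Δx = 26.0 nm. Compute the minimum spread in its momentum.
2.028 × 10^-27 kg·m/s

For a wave packet, the spatial width Δx and momentum spread Δp are related by the uncertainty principle:
ΔxΔp ≥ ℏ/2

The minimum momentum spread is:
Δp_min = ℏ/(2Δx)
Δp_min = (1.055e-34 J·s) / (2 × 2.600e-08 m)
Δp_min = 2.028e-27 kg·m/s

A wave packet cannot have both a well-defined position and well-defined momentum.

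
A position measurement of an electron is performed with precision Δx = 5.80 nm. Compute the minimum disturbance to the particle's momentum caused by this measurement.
9.091 × 10^-27 kg·m/s

The uncertainty principle implies that measuring position disturbs momentum:
ΔxΔp ≥ ℏ/2

When we measure position with precision Δx, we necessarily introduce a momentum uncertainty:
Δp ≥ ℏ/(2Δx)
Δp_min = (1.055e-34 J·s) / (2 × 5.800e-09 m)
Δp_min = 9.091e-27 kg·m/s

The more precisely we measure position, the greater the momentum disturbance.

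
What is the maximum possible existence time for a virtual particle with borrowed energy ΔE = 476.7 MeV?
6.904 × 10^-25 s

Using the energy-time uncertainty principle:
ΔEΔt ≥ ℏ/2

For a virtual particle borrowing energy ΔE, the maximum lifetime is:
Δt_max = ℏ/(2ΔE)

Converting energy:
ΔE = 476.7 MeV = 7.638e-11 J

Δt_max = (1.055e-34 J·s) / (2 × 7.638e-11 J)
Δt_max = 6.904e-25 s = 6.904 × 10^-25 s

Virtual particles with higher borrowed energy exist for shorter times.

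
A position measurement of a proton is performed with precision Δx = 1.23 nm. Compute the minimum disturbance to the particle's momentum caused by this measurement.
4.287 × 10^-26 kg·m/s

The uncertainty principle implies that measuring position disturbs momentum:
ΔxΔp ≥ ℏ/2

When we measure position with precision Δx, we necessarily introduce a momentum uncertainty:
Δp ≥ ℏ/(2Δx)
Δp_min = (1.055e-34 J·s) / (2 × 1.230e-09 m)
Δp_min = 4.287e-26 kg·m/s

The more precisely we measure position, the greater the momentum disturbance.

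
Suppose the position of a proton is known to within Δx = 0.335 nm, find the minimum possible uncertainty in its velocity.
94.103 m/s

Using the Heisenberg uncertainty principle and Δp = mΔv:
ΔxΔp ≥ ℏ/2
Δx(mΔv) ≥ ℏ/2

The minimum uncertainty in velocity is:
Δv_min = ℏ/(2mΔx)
Δv_min = (1.055e-34 J·s) / (2 × 1.673e-27 kg × 3.350e-10 m)
Δv_min = 9.410e+01 m/s = 94.103 m/s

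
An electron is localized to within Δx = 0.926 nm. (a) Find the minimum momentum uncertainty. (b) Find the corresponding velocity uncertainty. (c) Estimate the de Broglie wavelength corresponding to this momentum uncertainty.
(a) Δp_min = 5.694 × 10^-26 kg·m/s
(b) Δv_min = 62.510 km/s
(c) λ_dB = 11.636 nm

Step-by-step:

(a) From the uncertainty principle:
Δp_min = ℏ/(2Δx) = (1.055e-34 J·s)/(2 × 9.260e-10 m) = 5.694e-26 kg·m/s

(b) The velocity uncertainty:
Δv = Δp/m = (5.694e-26 kg·m/s)/(9.109e-31 kg) = 6.251e+04 m/s = 62.510 km/s

(c) The de Broglie wavelength for this momentum:
λ = h/p = (6.626e-34 J·s)/(5.694e-26 kg·m/s) = 1.164e-08 m = 11.636 nm

Note: The de Broglie wavelength is comparable to the localization size, as expected from wave-particle duality.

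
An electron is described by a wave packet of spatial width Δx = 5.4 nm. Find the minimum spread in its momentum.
9.765 × 10^-27 kg·m/s

For a wave packet, the spatial width Δx and momentum spread Δp are related by the uncertainty principle:
ΔxΔp ≥ ℏ/2

The minimum momentum spread is:
Δp_min = ℏ/(2Δx)
Δp_min = (1.055e-34 J·s) / (2 × 5.400e-09 m)
Δp_min = 9.765e-27 kg·m/s

A wave packet cannot have both a well-defined position and well-defined momentum.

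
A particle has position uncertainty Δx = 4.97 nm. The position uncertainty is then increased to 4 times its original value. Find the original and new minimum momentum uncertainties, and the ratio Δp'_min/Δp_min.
Original Δp_min = 1.061 × 10^-26 kg·m/s; new Δp'_min = 2.652 × 10^-27 kg·m/s; ratio Δp'_min/Δp_min = 1/4.

From the uncertainty principle ΔxΔp ≥ ℏ/2, the minimum momentum uncertainty is Δp_min = ℏ/(2Δx).

Original (Δx = 4.97 nm = 4.970e-09 m):
Δp_min = (1.055e-34 J·s)/(2 × 4.970e-09 m) = 1.061e-26 kg·m/s

When Δx → 4Δx:
Δp'_min = ℏ/(2 × 4Δx) = (1/4) × ℏ/(2Δx) = (1/4) × Δp_min
Δp'_min = 1/4 × 1.061e-26 kg·m/s = 2.652e-27 kg·m/s

Since Δp_min ∝ 1/Δx, when Δx is increased to 4 times its original value, Δp_min decreases to 1/4 of its original value.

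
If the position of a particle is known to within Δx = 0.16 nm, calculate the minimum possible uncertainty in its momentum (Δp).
3.296 × 10^-25 kg·m/s

Using the Heisenberg uncertainty principle:
ΔxΔp ≥ ℏ/2

The minimum uncertainty in momentum is:
Δp_min = ℏ/(2Δx)
Δp_min = (1.055e-34 J·s) / (2 × 1.600e-10 m)
Δp_min = 3.296e-25 kg·m/s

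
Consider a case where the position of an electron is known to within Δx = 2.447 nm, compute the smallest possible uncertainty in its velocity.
23.655 km/s

Using the Heisenberg uncertainty principle and Δp = mΔv:
ΔxΔp ≥ ℏ/2
Δx(mΔv) ≥ ℏ/2

The minimum uncertainty in velocity is:
Δv_min = ℏ/(2mΔx)
Δv_min = (1.055e-34 J·s) / (2 × 9.109e-31 kg × 2.447e-09 m)
Δv_min = 2.366e+04 m/s = 23.655 km/s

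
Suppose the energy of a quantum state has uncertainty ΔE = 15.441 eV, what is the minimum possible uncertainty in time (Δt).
21.314 as

Using the energy-time uncertainty principle:
ΔEΔt ≥ ℏ/2

The minimum uncertainty in time is:
Δt_min = ℏ/(2ΔE)
Δt_min = (1.055e-34 J·s) / (2 × 2.474e-18 J)
Δt_min = 2.131e-17 s = 21.314 as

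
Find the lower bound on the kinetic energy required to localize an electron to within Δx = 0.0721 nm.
1.832 eV

Localizing a particle requires giving it sufficient momentum uncertainty:

1. From uncertainty principle: Δp ≥ ℏ/(2Δx)
   Δp_min = (1.055e-34 J·s) / (2 × 7.210e-11 m)
   Δp_min = 7.313e-25 kg·m/s

2. This momentum uncertainty corresponds to kinetic energy:
   KE ≈ (Δp)²/(2m) = (7.313e-25)²/(2 × 9.109e-31 kg)
   KE = 2.936e-19 J = 1.832 eV

Tighter localization requires more energy.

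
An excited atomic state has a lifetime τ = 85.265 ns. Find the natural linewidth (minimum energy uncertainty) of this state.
3.860 neV

Using the energy-time uncertainty principle:
ΔEΔt ≥ ℏ/2

The lifetime τ represents the time uncertainty Δt.
The natural linewidth (minimum energy uncertainty) is:

ΔE = ℏ/(2τ)
ΔE = (1.055e-34 J·s) / (2 × 8.527e-08 s)
ΔE = 6.184e-28 J = 3.860 neV

This natural linewidth limits the precision of spectroscopic measurements.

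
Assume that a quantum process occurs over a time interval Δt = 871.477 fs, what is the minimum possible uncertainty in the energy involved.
377.642 μeV

Using the energy-time uncertainty principle:
ΔEΔt ≥ ℏ/2

The minimum uncertainty in energy is:
ΔE_min = ℏ/(2Δt)
ΔE_min = (1.055e-34 J·s) / (2 × 8.715e-13 s)
ΔE_min = 6.050e-23 J = 377.642 μeV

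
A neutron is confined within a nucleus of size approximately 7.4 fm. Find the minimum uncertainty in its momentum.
7.125 × 10^-21 kg·m/s

Using the Heisenberg uncertainty principle:
ΔxΔp ≥ ℏ/2

With Δx ≈ L = 7.400e-15 m (the confinement size):
Δp_min = ℏ/(2Δx)
Δp_min = (1.055e-34 J·s) / (2 × 7.400e-15 m)
Δp_min = 7.125e-21 kg·m/s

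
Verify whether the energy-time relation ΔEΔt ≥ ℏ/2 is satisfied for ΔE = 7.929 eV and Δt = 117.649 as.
Yes, it satisfies the uncertainty relation.

Calculate the product ΔEΔt:
ΔE = 7.929 eV = 1.270e-18 J
ΔEΔt = (1.270e-18 J) × (1.176e-16 s)
ΔEΔt = 1.495e-34 J·s

Compare to the minimum allowed value ℏ/2:
ℏ/2 = 5.273e-35 J·s

Since ΔEΔt = 1.495e-34 J·s ≥ 5.273e-35 J·s = ℏ/2,
this satisfies the uncertainty relation.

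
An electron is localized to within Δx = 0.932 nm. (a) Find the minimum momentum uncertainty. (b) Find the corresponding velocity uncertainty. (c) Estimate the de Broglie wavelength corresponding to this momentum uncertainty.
(a) Δp_min = 5.658 × 10^-26 kg·m/s
(b) Δv_min = 62.107 km/s
(c) λ_dB = 11.712 nm

Step-by-step:

(a) From the uncertainty principle:
Δp_min = ℏ/(2Δx) = (1.055e-34 J·s)/(2 × 9.320e-10 m) = 5.658e-26 kg·m/s

(b) The velocity uncertainty:
Δv = Δp/m = (5.658e-26 kg·m/s)/(9.109e-31 kg) = 6.211e+04 m/s = 62.107 km/s

(c) The de Broglie wavelength for this momentum:
λ = h/p = (6.626e-34 J·s)/(5.658e-26 kg·m/s) = 1.171e-08 m = 11.712 nm

Note: The de Broglie wavelength is comparable to the localization size, as expected from wave-particle duality.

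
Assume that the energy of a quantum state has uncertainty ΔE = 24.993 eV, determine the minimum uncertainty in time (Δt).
13.168 as

Using the energy-time uncertainty principle:
ΔEΔt ≥ ℏ/2

The minimum uncertainty in time is:
Δt_min = ℏ/(2ΔE)
Δt_min = (1.055e-34 J·s) / (2 × 4.004e-18 J)
Δt_min = 1.317e-17 s = 13.168 as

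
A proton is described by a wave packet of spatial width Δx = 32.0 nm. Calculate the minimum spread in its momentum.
1.648 × 10^-27 kg·m/s

For a wave packet, the spatial width Δx and momentum spread Δp are related by the uncertainty principle:
ΔxΔp ≥ ℏ/2

The minimum momentum spread is:
Δp_min = ℏ/(2Δx)
Δp_min = (1.055e-34 J·s) / (2 × 3.200e-08 m)
Δp_min = 1.648e-27 kg·m/s

A wave packet cannot have both a well-defined position and well-defined momentum.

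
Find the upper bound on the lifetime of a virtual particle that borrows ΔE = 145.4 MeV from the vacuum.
2.263 ys

Using the energy-time uncertainty principle:
ΔEΔt ≥ ℏ/2

For a virtual particle borrowing energy ΔE, the maximum lifetime is:
Δt_max = ℏ/(2ΔE)

Converting energy:
ΔE = 145.4 MeV = 2.330e-11 J

Δt_max = (1.055e-34 J·s) / (2 × 2.330e-11 J)
Δt_max = 2.263e-24 s = 2.263 ys

Virtual particles with higher borrowed energy exist for shorter times.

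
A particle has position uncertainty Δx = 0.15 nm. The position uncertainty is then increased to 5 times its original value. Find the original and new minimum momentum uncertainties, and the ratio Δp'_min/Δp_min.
Original Δp_min = 3.515 × 10^-25 kg·m/s; new Δp'_min = 7.030 × 10^-26 kg·m/s; ratio Δp'_min/Δp_min = 1/5.

From the uncertainty principle ΔxΔp ≥ ℏ/2, the minimum momentum uncertainty is Δp_min = ℏ/(2Δx).

Original (Δx = 0.15 nm = 1.500e-10 m):
Δp_min = (1.055e-34 J·s)/(2 × 1.500e-10 m) = 3.515e-25 kg·m/s

When Δx → 5Δx:
Δp'_min = ℏ/(2 × 5Δx) = (1/5) × ℏ/(2Δx) = (1/5) × Δp_min
Δp'_min = 1/5 × 3.515e-25 kg·m/s = 7.030e-26 kg·m/s

Since Δp_min ∝ 1/Δx, when Δx is increased to 5 times its original value, Δp_min decreases to 1/5 of its original value.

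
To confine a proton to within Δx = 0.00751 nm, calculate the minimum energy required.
91.976 meV

Localizing a particle requires giving it sufficient momentum uncertainty:

1. From uncertainty principle: Δp ≥ ℏ/(2Δx)
   Δp_min = (1.055e-34 J·s) / (2 × 7.510e-12 m)
   Δp_min = 7.021e-24 kg·m/s

2. This momentum uncertainty corresponds to kinetic energy:
   KE ≈ (Δp)²/(2m) = (7.021e-24)²/(2 × 1.673e-27 kg)
   KE = 1.474e-20 J = 91.976 meV

Tighter localization requires more energy.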